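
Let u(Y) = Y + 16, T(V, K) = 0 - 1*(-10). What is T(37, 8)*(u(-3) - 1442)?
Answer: -14290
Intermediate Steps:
T(V, K) = 10 (T(V, K) = 0 + 10 = 10)
u(Y) = 16 + Y
T(37, 8)*(u(-3) - 1442) = 10*((16 - 3) - 1442) = 10*(13 - 1442) = 10*(-1429) = -14290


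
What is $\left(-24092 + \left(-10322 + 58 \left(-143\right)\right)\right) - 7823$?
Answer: $-50531$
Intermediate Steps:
$\left(-24092 + \left(-10322 + 58 \left(-143\right)\right)\right) - 7823 = \left(-24092 - 18616\right) - 7823 = -42708 - 7823 = -50531$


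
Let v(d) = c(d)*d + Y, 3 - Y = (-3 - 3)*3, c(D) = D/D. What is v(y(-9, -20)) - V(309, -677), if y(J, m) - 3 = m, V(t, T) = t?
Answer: -305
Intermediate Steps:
y(J, m) = 3 + m
c(D) = 1
Y = 21 (Y = 3 - (-3 - 3)*3 = 3 - (-6)*3 = 3 - 1*(-18) = 3 + 18 = 21)
v(d) = 21 + d (v(d) = 1*d + 21 = d + 21 = 21 + d)
v(y(-9, -20)) - V(309, -677) = (21 + (3 - 20)) - 1*309 = (21 - 17) - 309 = 4 - 309 = -305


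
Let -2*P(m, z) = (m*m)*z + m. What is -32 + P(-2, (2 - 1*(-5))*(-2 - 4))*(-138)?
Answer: -11762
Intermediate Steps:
P(m, z) = -m/2 - z*m**2/2 (P(m, z) = -((m*m)*z + m)/2 = -(m**2*z + m)/2 = -(z*m**2 + m)/2 = -(m + z*m**2)/2 = -m/2 - z*m**2/2)
-32 + P(-2, (2 - 1*(-5))*(-2 - 4))*(-138) = -32 - 1/2*(-2)*(1 - 2*(2 - 1*(-5))*(-2 - 4))*(-138) = -32 - 1/2*(-2)*(1 - 2*(2 + 5)*(-6))*(-138) = -32 - 1/2*(-2)*(1 - 14*(-6))*(-138) = -32 - 1/2*(-2)*(1 - 2*(-42))*(-138) = -32 - 1/2*(-2)*(1 + 84)*(-138) = -32 - 1/2*(-2)*85*(-138) = -32 + 85*(-138) = -32 - 11730 = -11762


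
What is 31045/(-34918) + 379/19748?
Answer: -299921369/344780332 ≈ -0.86989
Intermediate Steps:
31045/(-34918) + 379/19748 = 31045*(-1/34918) + 379*(1/19748) = -31045/34918 + 379/19748 = -299921369/344780332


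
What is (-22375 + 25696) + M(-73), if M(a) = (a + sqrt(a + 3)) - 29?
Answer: 3219 + I*sqrt(70) ≈ 3219.0 + 8.3666*I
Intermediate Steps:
M(a) = -29 + a + sqrt(3 + a) (M(a) = (a + sqrt(3 + a)) - 29 = -29 + a + sqrt(3 + a))
(-22375 + 25696) + M(-73) = (-22375 + 25696) + (-29 - 73 + sqrt(3 - 73)) = 3321 + (-29 - 73 + sqrt(-70)) = 3321 + (-29 - 73 + I*sqrt(70)) = 3321 + (-102 + I*sqrt(70)) = 3219 + I*sqrt(70)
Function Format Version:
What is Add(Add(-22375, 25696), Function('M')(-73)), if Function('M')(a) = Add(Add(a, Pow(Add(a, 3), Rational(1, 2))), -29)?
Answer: Add(3219, Mul(I, Pow(70, Rational(1, 2)))) ≈ Add(3219.0, Mul(8.3666, I))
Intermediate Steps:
Function('M')(a) = Add(-29, a, Pow(Add(3, a), Rational(1, 2))) (Function('M')(a) = Add(Add(a, Pow(Add(3, a), Rational(1, 2))), -29) = Add(-29, a, Pow(Add(3, a), Rational(1, 2))))
Add(Add(-22375, 25696), Function('M')(-73)) = Add(Add(-22375, 25696), Add(-29, -73, Pow(Add(3, -73), Rational(1, 2)))) = Add(3321, Add(-29, -73, Pow(-70, Rational(1, 2)))) = Add(3321, Add(-29, -73, Mul(I, Pow(70, Rational(1, 2))))) = Add(3321, Add(-102, Mul(I, Pow(70, Rational(1, 2))))) = Add(3219, Mul(I, Pow(70, Rational(1, 2))))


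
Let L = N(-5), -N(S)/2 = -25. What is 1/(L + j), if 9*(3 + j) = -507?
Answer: -3/28 ≈ -0.10714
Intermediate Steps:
N(S) = 50 (N(S) = -2*(-25) = 50)
L = 50
j = -178/3 (j = -3 + (⅑)*(-507) = -3 - 169/3 = -178/3 ≈ -59.333)
1/(L + j) = 1/(50 - 178/3) = 1/(-28/3) = -3/28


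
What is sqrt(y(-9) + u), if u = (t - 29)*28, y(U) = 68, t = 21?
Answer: 2*I*sqrt(39) ≈ 12.49*I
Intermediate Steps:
u = -224 (u = (21 - 29)*28 = -8*28 = -224)
sqrt(y(-9) + u) = sqrt(68 - 224) = sqrt(-156) = 2*I*sqrt(39)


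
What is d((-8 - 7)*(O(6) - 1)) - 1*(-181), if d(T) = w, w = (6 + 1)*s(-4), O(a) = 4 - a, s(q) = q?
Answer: 153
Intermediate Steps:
w = -28 (w = (6 + 1)*(-4) = 7*(-4) = -28)
d(T) = -28
d((-8 - 7)*(O(6) - 1)) - 1*(-181) = -28 - 1*(-181) = -28 + 181 = 153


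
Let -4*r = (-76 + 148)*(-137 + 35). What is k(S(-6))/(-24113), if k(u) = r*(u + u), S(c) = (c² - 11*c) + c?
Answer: -352512/24113 ≈ -14.619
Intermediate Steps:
r = 1836 (r = -(-76 + 148)*(-137 + 35)/4 = -18*(-102) = -¼*(-7344) = 1836)
S(c) = c² - 10*c
k(u) = 3672*u (k(u) = 1836*(u + u) = 1836*(2*u) = 3672*u)
k(S(-6))/(-24113) = (3672*(-6*(-10 - 6)))/(-24113) = (3672*(-6*(-16)))*(-1/24113) = (3672*96)*(-1/24113) = 352512*(-1/24113) = -352512/24113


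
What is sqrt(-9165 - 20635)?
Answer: 10*I*sqrt(298) ≈ 172.63*I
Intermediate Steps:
sqrt(-9165 - 20635) = sqrt(-29800) = 10*I*sqrt(298)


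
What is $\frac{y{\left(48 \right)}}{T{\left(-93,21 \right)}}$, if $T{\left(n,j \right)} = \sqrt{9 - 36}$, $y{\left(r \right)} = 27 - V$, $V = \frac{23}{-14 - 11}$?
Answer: $- \frac{698 i \sqrt{3}}{225} \approx - 5.3732 i$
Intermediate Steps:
$V = - \frac{23}{25}$ ($V = \frac{23}{-14 - 11} = \frac{23}{-25} = 23 \left(- \frac{1}{25}\right) = - \frac{23}{25} \approx -0.92$)
$y{\left(r \right)} = \frac{698}{25}$ ($y{\left(r \right)} = 27 - - \frac{23}{25} = 27 + \frac{23}{25} = \frac{698}{25}$)
$T{\left(n,j \right)} = 3 i \sqrt{3}$ ($T{\left(n,j \right)} = \sqrt{-27} = 3 i \sqrt{3}$)
$\frac{y{\left(48 \right)}}{T{\left(-93,21 \right)}} = \frac{698}{25 \cdot 3 i \sqrt{3}} = \frac{698 \left(- \frac{i \sqrt{3}}{9}\right)}{25} = - \frac{698 i \sqrt{3}}{225}$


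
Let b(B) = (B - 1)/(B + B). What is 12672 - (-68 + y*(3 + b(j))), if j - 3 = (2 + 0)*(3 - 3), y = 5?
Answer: 38170/3 ≈ 12723.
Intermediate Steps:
j = 3 (j = 3 + (2 + 0)*(3 - 3) = 3 + 2*0 = 3 + 0 = 3)
b(B) = (-1 + B)/(2*B) (b(B) = (-1 + B)/((2*B)) = (-1 + B)*(1/(2*B)) = (-1 + B)/(2*B))
12672 - (-68 + y*(3 + b(j))) = 12672 - (-68 + 5*(3 + (1/2)*(-1 + 3)/3)) = 12672 - (-68 + 5*(3 + (1/2)*(1/3)*2)) = 12672 - (-68 + 5*(3 + 1/3)) = 12672 - (-68 + 5*(10/3)) = 12672 - (-68 + 50/3) = 12672 - 1*(-154/3) = 12672 + 154/3 = 38170/3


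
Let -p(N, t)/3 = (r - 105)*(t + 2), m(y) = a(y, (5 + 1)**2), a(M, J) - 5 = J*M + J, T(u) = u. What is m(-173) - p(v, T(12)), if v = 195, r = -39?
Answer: -12235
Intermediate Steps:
a(M, J) = 5 + J + J*M (a(M, J) = 5 + (J*M + J) = 5 + (J + J*M) = 5 + J + J*M)
m(y) = 41 + 36*y (m(y) = 5 + (5 + 1)**2 + (5 + 1)**2*y = 5 + 6**2 + 6**2*y = 5 + 36 + 36*y = 41 + 36*y)
p(N, t) = 864 + 432*t (p(N, t) = -3*(-39 - 105)*(t + 2) = -(-432)*(2 + t) = -3*(-288 - 144*t) = 864 + 432*t)
m(-173) - p(v, T(12)) = (41 + 36*(-173)) - (864 + 432*12) = (41 - 6228) - (864 + 5184) = -6187 - 1*6048 = -6187 - 6048 = -12235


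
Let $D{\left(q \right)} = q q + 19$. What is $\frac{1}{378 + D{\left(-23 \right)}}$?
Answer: $\frac{1}{926} \approx 0.0010799$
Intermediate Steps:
$D{\left(q \right)} = 19 + q^{2}$ ($D{\left(q \right)} = q^{2} + 19 = 19 + q^{2}$)
$\frac{1}{378 + D{\left(-23 \right)}} = \frac{1}{378 + \left(19 + \left(-23\right)^{2}\right)} = \frac{1}{378 + \left(19 + 529\right)} = \frac{1}{378 + 548} = \frac{1}{926}$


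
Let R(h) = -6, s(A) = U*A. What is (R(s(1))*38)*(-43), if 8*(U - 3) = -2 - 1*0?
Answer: 9804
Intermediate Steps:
U = 11/4 (U = 3 + (-2 - 1*0)/8 = 3 + (-2 + 0)/8 = 3 + (⅛)*(-2) = 3 - ¼ = 11/4 ≈ 2.7500)
s(A) = 11*A/4
(R(s(1))*38)*(-43) = -6*38*(-43) = -228*(-43) = 9804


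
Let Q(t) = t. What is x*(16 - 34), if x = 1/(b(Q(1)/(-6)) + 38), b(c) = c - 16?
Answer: -108/131 ≈ -0.82443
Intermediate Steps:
b(c) = -16 + c
x = 6/131 (x = 1/((-16 + 1/(-6)) + 38) = 1/((-16 + 1*(-1/6)) + 38) = 1/((-16 - 1/6) + 38) = 1/(-97/6 + 38) = 1/(131/6) = 6/131 ≈ 0.045802)
x*(16 - 34) = 6*(16 - 34)/131 = (6/131)*(-18) = -108/131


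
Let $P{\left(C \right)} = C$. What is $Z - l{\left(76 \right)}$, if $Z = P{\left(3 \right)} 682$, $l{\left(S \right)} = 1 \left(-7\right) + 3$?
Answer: $2050$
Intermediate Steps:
$l{\left(S \right)} = -4$ ($l{\left(S \right)} = -7 + 3 = -4$)
$Z = 2046$ ($Z = 3 \cdot 682 = 2046$)
$Z - l{\left(76 \right)} = 2046 - -4 = 2046 + 4 = 2050$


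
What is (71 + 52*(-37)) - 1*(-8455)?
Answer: 6602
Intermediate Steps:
(71 + 52*(-37)) - 1*(-8455) = (71 - 1924) + 8455 = -1853 + 8455 = 6602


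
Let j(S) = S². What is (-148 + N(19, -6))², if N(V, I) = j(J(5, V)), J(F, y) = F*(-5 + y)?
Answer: 22581504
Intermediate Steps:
N(V, I) = (-25 + 5*V)² (N(V, I) = (5*(-5 + V))² = (-25 + 5*V)²)
(-148 + N(19, -6))² = (-148 + 25*(-5 + 19)²)² = (-148 + 25*14²)² = (-148 + 25*196)² = (-148 + 4900)² = 4752² = 22581504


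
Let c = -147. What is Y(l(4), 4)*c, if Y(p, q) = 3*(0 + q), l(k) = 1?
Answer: -1764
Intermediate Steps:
Y(p, q) = 3*q
Y(l(4), 4)*c = (3*4)*(-147) = 12*(-147) = -1764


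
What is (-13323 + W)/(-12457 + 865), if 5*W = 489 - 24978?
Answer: 3796/2415 ≈ 1.5718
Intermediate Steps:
W = -24489/5 (W = (489 - 24978)/5 = (⅕)*(-24489) = -24489/5 ≈ -4897.8)
(-13323 + W)/(-12457 + 865) = (-13323 - 24489/5)/(-12457 + 865) = -91104/5/(-11592) = -91104/5*(-1/11592) = 3796/2415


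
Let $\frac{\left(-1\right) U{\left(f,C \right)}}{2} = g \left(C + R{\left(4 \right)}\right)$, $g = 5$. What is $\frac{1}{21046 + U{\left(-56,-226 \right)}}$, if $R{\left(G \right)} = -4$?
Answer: $\frac{1}{23346} \approx 4.2834 \cdot 10^{-5}$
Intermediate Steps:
$U{\left(f,C \right)} = 40 - 10 C$ ($U{\left(f,C \right)} = - 2 \cdot 5 \left(C - 4\right) = - 2 \cdot 5 \left(-4 + C\right) = - 2 \left(-20 + 5 C\right) = 40 - 10 C$)
$\frac{1}{21046 + U{\left(-56,-226 \right)}} = \frac{1}{21046 + \left(40 - -2260\right)} = \frac{1}{21046 + \left(40 + 2260\right)} = \frac{1}{21046 + 2300} = \frac{1}{23346}$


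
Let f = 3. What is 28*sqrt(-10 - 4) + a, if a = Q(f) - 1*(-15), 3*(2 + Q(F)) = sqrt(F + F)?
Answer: 13 + sqrt(6)/3 + 28*I*sqrt(14) ≈ 13.816 + 104.77*I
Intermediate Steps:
Q(F) = -2 + sqrt(2)*sqrt(F)/3 (Q(F) = -2 + sqrt(F + F)/3 = -2 + sqrt(2*F)/3 = -2 + (sqrt(2)*sqrt(F))/3 = -2 + sqrt(2)*sqrt(F)/3)
a = 13 + sqrt(6)/3 (a = (-2 + sqrt(2)*sqrt(3)/3) - 1*(-15) = (-2 + sqrt(6)/3) + 15 = 13 + sqrt(6)/3 ≈ 13.816)
28*sqrt(-10 - 4) + a = 28*sqrt(-10 - 4) + (13 + sqrt(6)/3) = 28*sqrt(-14) + (13 + sqrt(6)/3) = 28*(I*sqrt(14)) + (13 + sqrt(6)/3) = 28*I*sqrt(14) + (13 + sqrt(6)/3) = 13 + sqrt(6)/3 + 28*I*sqrt(14)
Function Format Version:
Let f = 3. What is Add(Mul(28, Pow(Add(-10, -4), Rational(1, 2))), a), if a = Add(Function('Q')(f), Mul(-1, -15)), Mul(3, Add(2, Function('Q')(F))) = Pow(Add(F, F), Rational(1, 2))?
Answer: Add(13, Mul(Rational(1, 3), Pow(6, Rational(1, 2))), Mul(28, I, Pow(14, Rational(1, 2)))) ≈ Add(13.816, Mul(104.77, I))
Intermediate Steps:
Function('Q')(F) = Add(-2, Mul(Rational(1, 3), Pow(2, Rational(1, 2)), Pow(F, Rational(1, 2)))) (Function('Q')(F) = Add(-2, Mul(Rational(1, 3), Pow(Add(F, F), Rational(1, 2)))) = Add(-2, Mul(Rational(1, 3), Pow(Mul(2, F), Rational(1, 2)))) = Add(-2, Mul(Rational(1, 3), Mul(Pow(2, Rational(1, 2)), Pow(F, Rational(1, 2))))) = Add(-2, Mul(Rational(1, 3), Pow(2, Rational(1, 2)), Pow(F, Rational(1, 2)))))
a = Add(13, Mul(Rational(1, 3), Pow(6, Rational(1, 2)))) (a = Add(Add(-2, Mul(Rational(1, 3), Pow(2, Rational(1, 2)), Pow(3, Rational(1, 2)))), Mul(-1, -15)) = Add(Add(-2, Mul(Rational(1, 3), Pow(6, Rational(1, 2)))), 15) = Add(13, Mul(Rational(1, 3), Pow(6, Rational(1, 2)))) ≈ 13.816)
Add(Mul(28, Pow(Add(-10, -4), Rational(1, 2))), a) = Add(Mul(28, Pow(Add(-10, -4), Rational(1, 2))), Add(13, Mul(Rational(1, 3), Pow(6, Rational(1, 2))))) = Add(Mul(28, Pow(-14, Rational(1, 2))), Add(13, Mul(Rational(1, 3), Pow(6, Rational(1, 2))))) = Add(Mul(28, Mul(I, Pow(14, Rational(1, 2)))), Add(13, Mul(Rational(1, 3), Pow(6, Rational(1, 2))))) = Add(Mul(28, I, Pow(14, Rational(1, 2))), Add(13, Mul(Rational(1, 3), Pow(6, Rational(1, 2))))) = Add(13, Mul(Rational(1, 3), Pow(6, Rational(1, 2))), Mul(28, I, Pow(14, Rational(1, 2))))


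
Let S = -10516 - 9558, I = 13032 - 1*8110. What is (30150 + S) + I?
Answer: 14998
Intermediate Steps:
I = 4922 (I = 13032 - 8110 = 4922)
S = -20074
(30150 + S) + I = (30150 - 20074) + 4922 = 10076 + 4922 = 14998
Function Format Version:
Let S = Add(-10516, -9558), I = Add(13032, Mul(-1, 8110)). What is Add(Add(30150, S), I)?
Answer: 14998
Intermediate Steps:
I = 4922 (I = Add(13032, -8110) = 4922)
S = -20074
Add(Add(30150, S), I) = Add(Add(30150, -20074), 4922) = Add(10076, 4922) = 14998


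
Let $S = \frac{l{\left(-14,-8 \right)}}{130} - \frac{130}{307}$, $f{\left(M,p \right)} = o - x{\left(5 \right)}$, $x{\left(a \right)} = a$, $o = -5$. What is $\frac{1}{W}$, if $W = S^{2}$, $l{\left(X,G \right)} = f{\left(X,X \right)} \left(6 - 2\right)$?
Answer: $\frac{15928081}{8514724} \approx 1.8707$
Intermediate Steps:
$f{\left(M,p \right)} = -10$ ($f{\left(M,p \right)} = -5 - 5 = -10$)
$l{\left(X,G \right)} = -40$ ($l{\left(X,G \right)} = - 10 \left(6 - 2\right) = \left(-10\right) 4 = -40$)
$S = - \frac{2918}{3991}$ ($S = - \frac{40}{130} - \frac{130}{307} = \left(-40\right) \frac{1}{130} - \frac{130}{307} = - \frac{4}{13} - \frac{130}{307} = - \frac{2918}{3991} \approx -0.73114$)
$W = \frac{8514724}{15928081}$ ($W = \left(- \frac{2918}{3991}\right)^{2} = \frac{8514724}{15928081} \approx 0.53457$)
$\frac{1}{W} = \frac{1}{\frac{8514724}{15928081}} = \frac{15928081}{8514724}$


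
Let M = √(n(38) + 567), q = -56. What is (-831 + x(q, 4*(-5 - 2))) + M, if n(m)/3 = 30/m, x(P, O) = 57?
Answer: -774 + 3*√22838/19 ≈ -750.14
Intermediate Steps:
n(m) = 90/m (n(m) = 3*(30/m) = 90/m)
M = 3*√22838/19 (M = √(90/38 + 567) = √(90*(1/38) + 567) = √(45/19 + 567) = √(10818/19) = 3*√22838/19 ≈ 23.861)
(-831 + x(q, 4*(-5 - 2))) + M = (-831 + 57) + 3*√22838/19 = -774 + 3*√22838/19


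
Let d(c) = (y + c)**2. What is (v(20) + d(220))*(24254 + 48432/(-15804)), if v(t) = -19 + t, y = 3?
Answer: 1588300709860/1317 ≈ 1.2060e+9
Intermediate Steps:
d(c) = (3 + c)**2
(v(20) + d(220))*(24254 + 48432/(-15804)) = ((-19 + 20) + (3 + 220)**2)*(24254 + 48432/(-15804)) = (1 + 223**2)*(24254 + 48432*(-1/15804)) = (1 + 49729)*(24254 - 4036/1317) = 49730*(31938482/1317) = 1588300709860/1317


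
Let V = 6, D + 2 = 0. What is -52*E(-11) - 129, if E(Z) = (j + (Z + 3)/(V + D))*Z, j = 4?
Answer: 1015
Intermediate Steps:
D = -2 (D = -2 + 0 = -2)
E(Z) = Z*(19/4 + Z/4) (E(Z) = (4 + (Z + 3)/(6 - 2))*Z = (4 + (3 + Z)/4)*Z = (4 + (3 + Z)*(¼))*Z = (4 + (¾ + Z/4))*Z = (19/4 + Z/4)*Z = Z*(19/4 + Z/4))
-52*E(-11) - 129 = -13*(-11)*(19 - 11) - 129 = -13*(-11)*8 - 129 = -52*(-22) - 129 = 1144 - 129 = 1015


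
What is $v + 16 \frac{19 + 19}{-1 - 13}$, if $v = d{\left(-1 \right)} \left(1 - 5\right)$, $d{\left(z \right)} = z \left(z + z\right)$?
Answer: $- \frac{360}{7} \approx -51.429$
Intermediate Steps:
$d{\left(z \right)} = 2 z^{2}$ ($d{\left(z \right)} = z 2 z = 2 z^{2}$)
$v = -8$ ($v = 2 \left(-1\right)^{2} \left(1 - 5\right) = 2 \cdot 1 \left(-4\right) = 2 \left(-4\right) = -8$)
$v + 16 \frac{19 + 19}{-1 - 13} = -8 + 16 \frac{19 + 19}{-1 - 13} = -8 + 16 \frac{38}{-14} = -8 + 16 \cdot 38 \left(- \frac{1}{14}\right) = -8 + 16 \left(- \frac{19}{7}\right) = -8 - \frac{304}{7} = - \frac{360}{7}$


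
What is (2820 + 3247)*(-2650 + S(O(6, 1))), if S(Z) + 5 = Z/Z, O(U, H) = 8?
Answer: -16101818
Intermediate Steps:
S(Z) = -4 (S(Z) = -5 + Z/Z = -5 + 1 = -4)
(2820 + 3247)*(-2650 + S(O(6, 1))) = (2820 + 3247)*(-2650 - 4) = 6067*(-2654) = -16101818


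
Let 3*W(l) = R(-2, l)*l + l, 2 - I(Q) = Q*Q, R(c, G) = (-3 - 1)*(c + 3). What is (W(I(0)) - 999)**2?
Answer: 1002001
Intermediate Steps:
R(c, G) = -12 - 4*c (R(c, G) = -4*(3 + c) = -12 - 4*c)
I(Q) = 2 - Q**2 (I(Q) = 2 - Q*Q = 2 - Q**2)
W(l) = -l (W(l) = ((-12 - 4*(-2))*l + l)/3 = ((-12 + 8)*l + l)/3 = (-4*l + l)/3 = (-3*l)/3 = -l)
(W(I(0)) - 999)**2 = (-(2 - 1*0**2) - 999)**2 = (-(2 - 1*0) - 999)**2 = (-(2 + 0) - 999)**2 = (-1*2 - 999)**2 = (-2 - 999)**2 = (-1001)**2 = 1002001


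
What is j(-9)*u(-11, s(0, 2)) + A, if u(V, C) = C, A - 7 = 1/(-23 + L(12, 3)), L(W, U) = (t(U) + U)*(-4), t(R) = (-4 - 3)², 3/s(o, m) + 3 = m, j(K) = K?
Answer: 7853/231 ≈ 33.996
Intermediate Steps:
s(o, m) = 3/(-3 + m)
t(R) = 49 (t(R) = (-7)² = 49)
L(W, U) = -196 - 4*U (L(W, U) = (49 + U)*(-4) = -196 - 4*U)
A = 1616/231 (A = 7 + 1/(-23 + (-196 - 4*3)) = 7 + 1/(-23 + (-196 - 12)) = 7 + 1/(-23 - 208) = 7 + 1/(-231) = 7 - 1/231 = 1616/231 ≈ 6.9957)
j(-9)*u(-11, s(0, 2)) + A = -27/(-3 + 2) + 1616/231 = -27/(-1) + 1616/231 = -27*(-1) + 1616/231 = -9*(-3) + 1616/231 = 27 + 1616/231 = 7853/231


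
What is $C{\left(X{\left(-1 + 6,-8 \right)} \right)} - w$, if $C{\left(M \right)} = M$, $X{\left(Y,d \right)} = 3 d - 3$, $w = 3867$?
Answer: $-3894$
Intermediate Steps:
$X{\left(Y,d \right)} = -3 + 3 d$
$C{\left(X{\left(-1 + 6,-8 \right)} \right)} - w = \left(-3 + 3 \left(-8\right)\right) - 3867 = \left(-3 - 24\right) - 3867 = -27 - 3867 = -3894$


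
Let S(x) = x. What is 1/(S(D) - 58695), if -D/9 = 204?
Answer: -1/60531 ≈ -1.6520e-5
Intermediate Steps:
D = -1836 (D = -9*204 = -1836)
1/(S(D) - 58695) = 1/(-1836 - 58695) = 1/(-60531) = -1/60531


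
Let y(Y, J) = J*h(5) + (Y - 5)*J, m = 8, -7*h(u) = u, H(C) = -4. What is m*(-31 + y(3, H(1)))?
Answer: -1128/7 ≈ -161.14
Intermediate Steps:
h(u) = -u/7
y(Y, J) = -5*J/7 + J*(-5 + Y) (y(Y, J) = J*(-⅐*5) + (Y - 5)*J = J*(-5/7) + (-5 + Y)*J = -5*J/7 + J*(-5 + Y))
m*(-31 + y(3, H(1))) = 8*(-31 + (⅐)*(-4)*(-40 + 7*3)) = 8*(-31 + (⅐)*(-4)*(-40 + 21)) = 8*(-31 + (⅐)*(-4)*(-19)) = 8*(-31 + 76/7) = 8*(-141/7) = -1128/7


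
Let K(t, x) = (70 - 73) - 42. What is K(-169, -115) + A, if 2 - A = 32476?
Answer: -32519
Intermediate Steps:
A = -32474 (A = 2 - 1*32476 = 2 - 32476 = -32474)
K(t, x) = -45 (K(t, x) = -3 - 42 = -45)
K(-169, -115) + A = -45 - 32474 = -32519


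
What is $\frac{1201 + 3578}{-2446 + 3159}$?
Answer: $\frac{4779}{713} \approx 6.7027$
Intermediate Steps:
$\frac{1201 + 3578}{-2446 + 3159} = \frac{4779}{713}$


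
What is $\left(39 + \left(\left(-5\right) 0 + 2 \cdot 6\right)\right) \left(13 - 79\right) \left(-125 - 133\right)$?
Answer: $868428$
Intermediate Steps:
$\left(39 + \left(\left(-5\right) 0 + 2 \cdot 6\right)\right) \left(13 - 79\right) \left(-125 - 133\right) = \left(39 + \left(0 + 12\right)\right) \left(-66\right) \left(-258\right) = \left(39 + 12\right) \left(-66\right) \left(-258\right) = 51 \left(-66\right) \left(-258\right) = \left(-3366\right) \left(-258\right) = 868428$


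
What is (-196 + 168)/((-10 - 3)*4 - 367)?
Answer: 28/419 ≈ 0.066826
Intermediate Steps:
(-196 + 168)/((-10 - 3)*4 - 367) = -28/(-13*4 - 367) = -28/(-52 - 367) = -28/(-419) = -28*(-1/419) = 28/419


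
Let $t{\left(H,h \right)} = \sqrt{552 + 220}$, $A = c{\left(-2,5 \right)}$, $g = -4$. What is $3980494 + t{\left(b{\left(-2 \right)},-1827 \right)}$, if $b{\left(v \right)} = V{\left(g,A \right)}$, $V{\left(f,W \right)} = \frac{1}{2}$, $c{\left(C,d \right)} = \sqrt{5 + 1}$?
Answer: $3980494 + 2 \sqrt{193} \approx 3.9805 \cdot 10^{6}$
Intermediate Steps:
$c{\left(C,d \right)} = \sqrt{6}$
$A = \sqrt{6} \approx 2.4495$
$V{\left(f,W \right)} = \frac{1}{2}$
$b{\left(v \right)} = \frac{1}{2}$
$t{\left(H,h \right)} = 2 \sqrt{193}$ ($t{\left(H,h \right)} = \sqrt{772} = 2 \sqrt{193}$)
$3980494 + t{\left(b{\left(-2 \right)},-1827 \right)} = 3980494 + 2 \sqrt{193}$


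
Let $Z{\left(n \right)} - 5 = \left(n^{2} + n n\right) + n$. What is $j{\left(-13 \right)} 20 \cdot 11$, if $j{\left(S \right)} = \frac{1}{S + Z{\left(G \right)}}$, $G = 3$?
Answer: $\frac{220}{13} \approx 16.923$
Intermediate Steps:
$Z{\left(n \right)} = 5 + n + 2 n^{2}$ ($Z{\left(n \right)} = 5 + \left(\left(n^{2} + n n\right) + n\right) = 5 + \left(\left(n^{2} + n^{2}\right) + n\right) = 5 + \left(2 n^{2} + n\right) = 5 + \left(n + 2 n^{2}\right) = 5 + n + 2 n^{2}$)
$j{\left(S \right)} = \frac{1}{26 + S}$ ($j{\left(S \right)} = \frac{1}{S + \left(5 + 3 + 2 \cdot 3^{2}\right)} = \frac{1}{S + \left(5 + 3 + 2 \cdot 9\right)} = \frac{1}{S + \left(5 + 3 + 18\right)} = \frac{1}{S + 26} = \frac{1}{26 + S}$)
$j{\left(-13 \right)} 20 \cdot 11 = \frac{1}{26 - 13} \cdot 20 \cdot 11 = \frac{1}{13} \cdot 20 \cdot 11 = \frac{20}{13} \cdot 11 = \frac{220}{13}$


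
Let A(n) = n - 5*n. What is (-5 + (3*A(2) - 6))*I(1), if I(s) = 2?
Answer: -70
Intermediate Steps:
A(n) = -4*n
(-5 + (3*A(2) - 6))*I(1) = (-5 + (3*(-4*2) - 6))*2 = (-5 + (3*(-8) - 6))*2 = (-5 + (-24 - 6))*2 = (-5 - 30)*2 = -35*2 = -70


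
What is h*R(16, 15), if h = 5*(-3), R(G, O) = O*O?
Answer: -3375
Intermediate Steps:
R(G, O) = O²
h = -15
h*R(16, 15) = -15*15² = -15*225 = -3375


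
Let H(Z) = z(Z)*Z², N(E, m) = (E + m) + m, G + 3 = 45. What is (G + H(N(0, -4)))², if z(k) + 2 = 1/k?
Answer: 8836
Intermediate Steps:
G = 42 (G = -3 + 45 = 42)
N(E, m) = E + 2*m
z(k) = -2 + 1/k
H(Z) = Z²*(-2 + 1/Z) (H(Z) = (-2 + 1/Z)*Z² = Z²*(-2 + 1/Z))
(G + H(N(0, -4)))² = (42 + (0 + 2*(-4))*(1 - 2*(0 + 2*(-4))))² = (42 + (0 - 8)*(1 - 2*(0 - 8)))² = (42 - 8*(1 - 2*(-8)))² = (42 - 8*(1 + 16))² = (42 - 8*17)² = (42 - 136)² = (-94)² = 8836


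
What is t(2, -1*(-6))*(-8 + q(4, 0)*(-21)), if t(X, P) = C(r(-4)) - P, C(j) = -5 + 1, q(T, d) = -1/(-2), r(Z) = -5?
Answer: 185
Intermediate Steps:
q(T, d) = ½ (q(T, d) = -1*(-½) = ½)
C(j) = -4
t(X, P) = -4 - P
t(2, -1*(-6))*(-8 + q(4, 0)*(-21)) = (-4 - (-1)*(-6))*(-8 + (½)*(-21)) = (-4 - 1*6)*(-8 - 21/2) = (-4 - 6)*(-37/2) = -10*(-37/2) = 185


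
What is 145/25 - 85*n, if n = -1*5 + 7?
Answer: -821/5 ≈ -164.20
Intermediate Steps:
n = 2 (n = -5 + 7 = 2)
145/25 - 85*n = 145/25 - 85*2 = 145*(1/25) - 170 = 29/5 - 170 = -821/5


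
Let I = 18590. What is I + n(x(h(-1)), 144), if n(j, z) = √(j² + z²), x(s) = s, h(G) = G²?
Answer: 18590 + √20737 ≈ 18734.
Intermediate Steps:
I + n(x(h(-1)), 144) = 18590 + √(((-1)²)² + 144²) = 18590 + √(1² + 20736) = 18590 + √(1 + 20736) = 18590 + √20737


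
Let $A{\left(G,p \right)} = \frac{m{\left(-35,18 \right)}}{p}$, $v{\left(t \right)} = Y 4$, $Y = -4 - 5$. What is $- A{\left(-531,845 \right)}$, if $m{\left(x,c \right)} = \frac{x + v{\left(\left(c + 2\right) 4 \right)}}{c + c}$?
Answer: $\frac{71}{30420} \approx 0.002334$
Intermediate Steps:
$Y = -9$ ($Y = -4 - 5 = -9$)
$v{\left(t \right)} = -36$ ($v{\left(t \right)} = \left(-9\right) 4 = -36$)
$m{\left(x,c \right)} = \frac{-36 + x}{2 c}$ ($m{\left(x,c \right)} = \frac{x - 36}{c + c} = \frac{-36 + x}{2 c}$)
$A{\left(G,p \right)} = - \frac{71}{36 p}$ ($A{\left(G,p \right)} = \frac{\frac{1}{2} \cdot \frac{1}{18} \left(-36 - 35\right)}{p} = \frac{\frac{1}{2} \cdot \frac{1}{18} \left(-71\right)}{p} = - \frac{71}{36 p}$)
$- A{\left(-531,845 \right)} = - \frac{-71}{36 \cdot 845} = \left(-1\right) \left(- \frac{71}{30420}\right) = \frac{71}{30420}$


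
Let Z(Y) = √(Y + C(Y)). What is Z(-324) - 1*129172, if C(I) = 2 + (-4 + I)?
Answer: -129172 + 5*I*√26 ≈ -1.2917e+5 + 25.495*I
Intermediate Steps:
C(I) = -2 + I
Z(Y) = √(-2 + 2*Y) (Z(Y) = √(Y + (-2 + Y)) = √(-2 + 2*Y))
Z(-324) - 1*129172 = √(-2 + 2*(-324)) - 1*129172 = √(-2 - 648) - 129172 = √(-650) - 129172 = 5*I*√26 - 129172 = -129172 + 5*I*√26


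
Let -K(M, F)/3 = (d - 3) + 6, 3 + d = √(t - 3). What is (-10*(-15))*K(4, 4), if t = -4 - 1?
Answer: -900*I*√2 ≈ -1272.8*I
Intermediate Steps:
t = -5
d = -3 + 2*I*√2 (d = -3 + √(-5 - 3) = -3 + √(-8) = -3 + 2*I*√2 ≈ -3.0 + 2.8284*I)
K(M, F) = -6*I*√2 (K(M, F) = -3*(((-3 + 2*I*√2) - 3) + 6) = -3*((-6 + 2*I*√2) + 6) = -6*I*√2)
(-10*(-15))*K(4, 4) = (-10*(-15))*(-6*I*√2) = 150*(-6*I*√2) = -900*I*√2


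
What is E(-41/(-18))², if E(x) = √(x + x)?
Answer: 41/9 ≈ 4.5556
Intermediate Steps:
E(x) = √2*√x (E(x) = √(2*x) = √2*√x)
E(-41/(-18))² = (√2*√(-41/(-18)))² = (√2*√(-41*(-1/18)))² = (√2*√(41/18))² = (√2*(√82/6))² = (√41/3)² = 41/9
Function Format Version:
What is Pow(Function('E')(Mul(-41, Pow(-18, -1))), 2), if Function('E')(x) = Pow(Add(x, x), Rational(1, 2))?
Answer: Rational(41, 9) ≈ 4.5556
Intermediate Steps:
Function('E')(x) = Mul(Pow(2, Rational(1, 2)), Pow(x, Rational(1, 2))) (Function('E')(x) = Pow(Mul(2, x), Rational(1, 2)) = Mul(Pow(2, Rational(1, 2)), Pow(x, Rational(1, 2))))
Pow(Function('E')(Mul(-41, Pow(-18, -1))), 2) = Pow(Mul(Pow(2, Rational(1, 2)), Pow(Mul(-41, Pow(-18, -1)), Rational(1, 2))), 2) = Pow(Mul(Pow(2, Rational(1, 2)), Pow(Mul(-41, Rational(-1, 18)), Rational(1, 2))), 2) = Pow(Mul(Pow(2, Rational(1, 2)), Pow(Rational(41, 18), Rational(1, 2))), 2) = Pow(Mul(Pow(2, Rational(1, 2)), Mul(Rational(1, 6), Pow(82, Rational(1, 2)))), 2) = Pow(Mul(Rational(1, 3), Pow(41, Rational(1, 2))), 2) = Rational(41, 9)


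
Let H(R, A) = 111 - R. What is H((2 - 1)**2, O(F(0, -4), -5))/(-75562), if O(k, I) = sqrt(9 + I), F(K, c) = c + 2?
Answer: -55/37781 ≈ -0.0014558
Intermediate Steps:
F(K, c) = 2 + c
H((2 - 1)**2, O(F(0, -4), -5))/(-75562) = (111 - (2 - 1)**2)/(-75562) = (111 - 1*1**2)*(-1/75562) = (111 - 1*1)*(-1/75562) = (111 - 1)*(-1/75562) = 110*(-1/75562) = -55/37781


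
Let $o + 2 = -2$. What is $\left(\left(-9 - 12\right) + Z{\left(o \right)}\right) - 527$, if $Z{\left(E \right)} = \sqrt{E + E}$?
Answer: $-548 + 2 i \sqrt{2} \approx -548.0 + 2.8284 i$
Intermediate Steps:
$o = -4$ ($o = -2 - 2 = -4$)
$Z{\left(E \right)} = \sqrt{2} \sqrt{E}$ ($Z{\left(E \right)} = \sqrt{2 E} = \sqrt{2} \sqrt{E}$)
$\left(\left(-9 - 12\right) + Z{\left(o \right)}\right) - 527 = \left(\left(-9 - 12\right) + \sqrt{2} \sqrt{-4}\right) - 527 = \left(-21 + \sqrt{2} \cdot 2 i\right) - 527 = \left(-21 + 2 i \sqrt{2}\right) - 527 = -548 + 2 i \sqrt{2}$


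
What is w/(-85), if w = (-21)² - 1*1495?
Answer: 62/5 ≈ 12.400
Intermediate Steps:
w = -1054 (w = 441 - 1495 = -1054)
w/(-85) = -1054/(-85) = -1054*(-1/85) = 62/5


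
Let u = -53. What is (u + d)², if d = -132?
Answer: 34225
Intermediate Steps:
(u + d)² = (-53 - 132)² = (-185)² = 34225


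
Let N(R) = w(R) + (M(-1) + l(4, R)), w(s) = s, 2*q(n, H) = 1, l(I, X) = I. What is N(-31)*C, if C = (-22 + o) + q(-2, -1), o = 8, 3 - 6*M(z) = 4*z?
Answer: 1395/4 ≈ 348.75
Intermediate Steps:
M(z) = ½ - 2*z/3
q(n, H) = ½ (q(n, H) = (½)*1 = ½)
N(R) = 31/6 + R (N(R) = R + ((½ - ⅔*(-1)) + 4) = R + ((½ + ⅔) + 4) = R + (7/6 + 4) = R + 31/6 = 31/6 + R)
C = -27/2 (C = (-22 + 8) + ½ = -14 + ½ = -27/2 ≈ -13.500)
N(-31)*C = (31/6 - 31)*(-27/2) = -155/6*(-27/2) = 1395/4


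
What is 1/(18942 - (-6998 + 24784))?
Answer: 1/1156 ≈ 0.00086505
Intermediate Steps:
1/(18942 - (-6998 + 24784)) = 1/(18942 - 1*17786) = 1/(18942 - 17786) = 1/1156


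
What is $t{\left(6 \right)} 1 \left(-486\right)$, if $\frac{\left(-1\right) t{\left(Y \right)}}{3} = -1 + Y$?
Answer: $7290$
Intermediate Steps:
$t{\left(Y \right)} = 3 - 3 Y$ ($t{\left(Y \right)} = - 3 \left(-1 + Y\right) = 3 - 3 Y$)
$t{\left(6 \right)} 1 \left(-486\right) = \left(3 - 18\right) 1 \left(-486\right) = \left(-15\right) 1 \left(-486\right) = \left(-15\right) \left(-486\right) = 7290$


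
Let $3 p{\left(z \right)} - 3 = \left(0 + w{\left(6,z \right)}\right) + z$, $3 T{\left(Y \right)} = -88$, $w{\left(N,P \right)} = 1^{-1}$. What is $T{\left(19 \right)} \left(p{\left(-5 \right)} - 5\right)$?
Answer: $\frac{1408}{9} \approx 156.44$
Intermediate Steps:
$w{\left(N,P \right)} = 1$
$T{\left(Y \right)} = - \frac{88}{3}$ ($T{\left(Y \right)} = \frac{1}{3} \left(-88\right) = - \frac{88}{3}$)
$p{\left(z \right)} = \frac{4}{3} + \frac{z}{3}$ ($p{\left(z \right)} = 1 + \frac{\left(0 + 1\right) + z}{3} = 1 + \frac{1 + z}{3} = 1 + \left(\frac{1}{3} + \frac{z}{3}\right) = \frac{4}{3} + \frac{z}{3}$)
$T{\left(19 \right)} \left(p{\left(-5 \right)} - 5\right) = - \frac{88 \left(\left(\frac{4}{3} + \frac{1}{3} \left(-5\right)\right) - 5\right)}{3} = - \frac{88 \left(\left(\frac{4}{3} - \frac{5}{3}\right) - 5\right)}{3} = - \frac{88 \left(- \frac{1}{3} - 5\right)}{3} = \left(- \frac{88}{3}\right) \left(- \frac{16}{3}\right) = \frac{1408}{9}$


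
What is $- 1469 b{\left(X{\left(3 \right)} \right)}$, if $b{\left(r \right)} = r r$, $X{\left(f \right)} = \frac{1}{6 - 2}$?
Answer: $- \frac{1469}{16} \approx -91.813$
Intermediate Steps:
$X{\left(f \right)} = \frac{1}{4}$
$b{\left(r \right)} = r^{2}$
$- 1469 b{\left(X{\left(3 \right)} \right)} = - \frac{1469}{16}$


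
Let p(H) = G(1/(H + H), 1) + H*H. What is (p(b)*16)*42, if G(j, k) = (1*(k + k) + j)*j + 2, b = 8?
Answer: 355509/8 ≈ 44439.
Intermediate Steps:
G(j, k) = 2 + j*(j + 2*k) (G(j, k) = (1*(2*k) + j)*j + 2 = (2*k + j)*j + 2 = (j + 2*k)*j + 2 = j*(j + 2*k) + 2 = 2 + j*(j + 2*k))
p(H) = 2 + 1/H + H² + 1/(4*H²) (p(H) = (2 + (1/(H + H))² + 2*1/(H + H)) + H*H = (2 + (1/(2*H))² + 2*1/(2*H)) + H² = (2 + (1/(2*H))² + 2*(1/(2*H))*1) + H² = (2 + 1/(4*H²) + 1/H) + H² = (2 + 1/H + 1/(4*H²)) + H² = 2 + 1/H + H² + 1/(4*H²))
(p(b)*16)*42 = ((2 + 1/8 + 8² + (¼)/8²)*16)*42 = ((2 + ⅛ + 64 + (¼)*(1/64))*16)*42 = ((2 + ⅛ + 64 + 1/256)*16)*42 = ((16929/256)*16)*42 = (16929/16)*42 = 355509/8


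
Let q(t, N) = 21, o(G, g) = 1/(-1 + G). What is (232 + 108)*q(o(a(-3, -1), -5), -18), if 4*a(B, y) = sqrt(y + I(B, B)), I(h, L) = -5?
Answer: 7140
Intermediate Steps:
a(B, y) = sqrt(-5 + y)/4 (a(B, y) = sqrt(y - 5)/4 = sqrt(-5 + y)/4)
(232 + 108)*q(o(a(-3, -1), -5), -18) = (232 + 108)*21 = 340*21 = 7140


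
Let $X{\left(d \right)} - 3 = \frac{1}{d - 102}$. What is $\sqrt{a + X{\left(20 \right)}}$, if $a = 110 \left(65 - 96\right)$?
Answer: $\frac{25 i \sqrt{36654}}{82} \approx 58.37 i$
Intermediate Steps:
$X{\left(d \right)} = 3 + \frac{1}{-102 + d}$ ($X{\left(d \right)} = 3 + \frac{1}{d - 102} = 3 + \frac{1}{-102 + d}$)
$a = -3410$ ($a = 110 \left(-31\right) = -3410$)
$\sqrt{a + X{\left(20 \right)}} = \sqrt{-3410 + \frac{-305 + 3 \cdot 20}{-102 + 20}} = \sqrt{-3410 + \frac{-305 + 60}{-82}} = \sqrt{-3410 - - \frac{245}{82}} = \sqrt{-3410 + \frac{245}{82}} = \sqrt{- \frac{279375}{82}} = \frac{25 i \sqrt{36654}}{82}$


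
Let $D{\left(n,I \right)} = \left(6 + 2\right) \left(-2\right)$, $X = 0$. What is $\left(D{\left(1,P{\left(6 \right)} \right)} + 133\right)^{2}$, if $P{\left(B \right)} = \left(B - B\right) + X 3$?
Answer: $13689$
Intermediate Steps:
$P{\left(B \right)} = 0$ ($P{\left(B \right)} = \left(B - B\right) + 0 \cdot 3 = 0 + 0 = 0$)
$D{\left(n,I \right)} = -16$ ($D{\left(n,I \right)} = 8 \left(-2\right) = -16$)
$\left(D{\left(1,P{\left(6 \right)} \right)} + 133\right)^{2} = \left(-16 + 133\right)^{2} = 117^{2} = 13689$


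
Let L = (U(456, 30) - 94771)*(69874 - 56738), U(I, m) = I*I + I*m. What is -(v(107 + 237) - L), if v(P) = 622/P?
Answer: 286592577929/172 ≈ 1.6662e+9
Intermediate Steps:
U(I, m) = I² + I*m
L = 1666235920 (L = (456*(456 + 30) - 94771)*(69874 - 56738) = (456*486 - 94771)*13136 = (221616 - 94771)*13136 = 126845*13136 = 1666235920)
-(v(107 + 237) - L) = -(622/(107 + 237) - 1*1666235920) = -(622/344 - 1666235920) = -(622*(1/344) - 1666235920) = -(311/172 - 1666235920) = -1*(-286592577929/172) = 286592577929/172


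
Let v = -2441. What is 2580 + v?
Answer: 139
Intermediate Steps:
2580 + v = 2580 - 2441 = 139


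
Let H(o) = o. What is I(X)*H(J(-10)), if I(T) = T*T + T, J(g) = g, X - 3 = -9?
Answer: -300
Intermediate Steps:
X = -6 (X = 3 - 9 = -6)
I(T) = T + T² (I(T) = T² + T = T + T²)
I(X)*H(J(-10)) = -6*(1 - 6)*(-10) = -6*(-5)*(-10) = 30*(-10) = -300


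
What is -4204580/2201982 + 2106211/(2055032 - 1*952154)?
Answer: 116654827/404752917366 ≈ 0.00028821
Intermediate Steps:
-4204580/2201982 + 2106211/(2055032 - 1*952154) = -4204580*1/2201982 + 2106211/(2055032 - 952154) = -2102290/1100991 + 2106211/1102878 = 116654827/404752917366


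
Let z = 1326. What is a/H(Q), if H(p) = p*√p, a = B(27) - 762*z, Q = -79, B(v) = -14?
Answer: -1010426*I*√79/6241 ≈ -1439.0*I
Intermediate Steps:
a = -1010426 (a = -14 - 762*1326 = -14 - 1010412 = -1010426)
H(p) = p^(3/2)
a/H(Q) = -1010426*I*√79/6241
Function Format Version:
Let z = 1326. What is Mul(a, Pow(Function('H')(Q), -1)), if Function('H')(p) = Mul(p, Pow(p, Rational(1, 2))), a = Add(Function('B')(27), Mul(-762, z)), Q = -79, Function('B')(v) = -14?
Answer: Mul(Rational(-1010426, 6241), I, Pow(79, Rational(1, 2))) ≈ Mul(-1439.0, I)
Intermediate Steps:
a = -1010426 (a = Add(-14, Mul(-762, 1326)) = Add(-14, -1010412) = -1010426)
Function('H')(p) = Pow(p, Rational(3, 2))
Mul(a, Pow(Function('H')(Q), -1)) = Mul(-1010426, Pow(Pow(-79, Rational(3, 2)), -1)) = Mul(-1010426, Pow(Mul(-79, I, Pow(79, Rational(1, 2))), -1)) = Mul(-1010426, Mul(Rational(1, 6241), I, Pow(79, Rational(1, 2)))) = Mul(Rational(-1010426, 6241), I, Pow(79, Rational(1, 2)))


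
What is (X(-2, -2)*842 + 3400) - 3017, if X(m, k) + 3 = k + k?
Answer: -5511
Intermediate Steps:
X(m, k) = -3 + 2*k (X(m, k) = -3 + (k + k) = -3 + 2*k)
(X(-2, -2)*842 + 3400) - 3017 = ((-3 + 2*(-2))*842 + 3400) - 3017 = ((-3 - 4)*842 + 3400) - 3017 = (-7*842 + 3400) - 3017 = (-5894 + 3400) - 3017 = -2494 - 3017 = -5511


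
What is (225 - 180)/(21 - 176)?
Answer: -9/31 ≈ -0.29032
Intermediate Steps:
(225 - 180)/(21 - 176) = 45/(-155) = 45*(-1/155) = -9/31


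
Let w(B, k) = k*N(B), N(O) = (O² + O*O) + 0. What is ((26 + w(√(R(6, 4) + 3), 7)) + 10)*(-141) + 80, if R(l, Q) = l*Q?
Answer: -58294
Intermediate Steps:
R(l, Q) = Q*l
N(O) = 2*O² (N(O) = (O² + O²) + 0 = 2*O² + 0 = 2*O²)
w(B, k) = 2*k*B² (w(B, k) = k*(2*B²) = 2*k*B²)
((26 + w(√(R(6, 4) + 3), 7)) + 10)*(-141) + 80 = ((26 + 2*7*(√(4*6 + 3))²) + 10)*(-141) + 80 = ((26 + 2*7*(√(24 + 3))²) + 10)*(-141) + 80 = ((26 + 2*7*(√27)²) + 10)*(-141) + 80 = ((26 + 2*7*(3*√3)²) + 10)*(-141) + 80 = ((26 + 2*7*27) + 10)*(-141) + 80 = ((26 + 378) + 10)*(-141) + 80 = (404 + 10)*(-141) + 80 = 414*(-141) + 80 = -58374 + 80 = -58294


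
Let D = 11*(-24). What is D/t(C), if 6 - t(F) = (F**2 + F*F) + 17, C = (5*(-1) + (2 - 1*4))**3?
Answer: 264/235309 ≈ 0.0011219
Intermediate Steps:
C = -343 (C = (-5 + (2 - 4))**3 = (-5 - 2)**3 = (-7)**3 = -343)
t(F) = -11 - 2*F**2 (t(F) = 6 - ((F**2 + F*F) + 17) = 6 - ((F**2 + F**2) + 17) = 6 - (2*F**2 + 17) = 6 - (17 + 2*F**2) = 6 + (-17 - 2*F**2) = -11 - 2*F**2)
D = -264
D/t(C) = -264/(-11 - 2*(-343)**2) = -264/(-11 - 2*117649) = -264/(-11 - 235298) = -264/(-235309) = -1/235309*(-264) = 264/235309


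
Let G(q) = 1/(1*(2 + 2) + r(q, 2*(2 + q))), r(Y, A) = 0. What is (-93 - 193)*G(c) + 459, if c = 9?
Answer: 775/2 ≈ 387.50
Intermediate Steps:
G(q) = 1/4 (G(q) = 1/(1*(2 + 2) + 0) = 1/(1*4 + 0) = 1/(4 + 0) = 1/4)
(-93 - 193)*G(c) + 459 = (-93 - 193)*(1/4) + 459 = -286*1/4 + 459 = -143/2 + 459 = 775/2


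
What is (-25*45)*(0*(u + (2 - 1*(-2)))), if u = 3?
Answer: 0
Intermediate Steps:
(-25*45)*(0*(u + (2 - 1*(-2)))) = (-25*45)*(0*(3 + (2 - 1*(-2)))) = -0*(3 + (2 + 2)) = -0*(3 + 4) = -0*7 = -1125*0 = 0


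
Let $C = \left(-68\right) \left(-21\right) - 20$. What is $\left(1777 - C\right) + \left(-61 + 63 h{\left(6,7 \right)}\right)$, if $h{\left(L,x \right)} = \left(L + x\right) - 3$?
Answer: $938$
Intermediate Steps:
$h{\left(L,x \right)} = -3 + L + x$
$C = 1408$ ($C = 1428 - 20 = 1408$)
$\left(1777 - C\right) + \left(-61 + 63 h{\left(6,7 \right)}\right) = \left(1777 - 1408\right) - \left(61 - 63 \left(-3 + 6 + 7\right)\right) = \left(1777 - 1408\right) + \left(-61 + 63 \cdot 10\right) = 369 + \left(-61 + 630\right) = 369 + 569 = 938$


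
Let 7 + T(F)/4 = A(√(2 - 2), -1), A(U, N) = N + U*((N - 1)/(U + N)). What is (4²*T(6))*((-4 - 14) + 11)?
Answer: 3584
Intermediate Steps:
A(U, N) = N + U*(-1 + N)/(N + U) (A(U, N) = N + U*((-1 + N)/(N + U)) = N + U*(-1 + N)/(N + U))
T(F) = -32 (T(F) = -28 + 4*(((-1)² - √(2 - 2) + 2*(-1)*√(2 - 2))/(-1 + √(2 - 2))) = -28 + 4*((1 - √0 + 2*(-1)*√0)/(-1 + √0)) = -28 + 4*((1 - 1*0 + 2*(-1)*0)/(-1 + 0)) = -28 + 4*((1 + 0 + 0)/(-1)) = -28 + 4*(-1*1) = -28 + 4*(-1) = -28 - 4 = -32)
(4²*T(6))*((-4 - 14) + 11) = (4²*(-32))*((-4 - 14) + 11) = (16*(-32))*(-18 + 11) = -512*(-7) = 3584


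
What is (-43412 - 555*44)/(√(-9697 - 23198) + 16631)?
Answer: -141014249/34577882 + 25437*I*√3655/34577882 ≈ -4.0782 + 0.044474*I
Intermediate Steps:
(-43412 - 555*44)/(√(-9697 - 23198) + 16631) = (-43412 - 24420)/(√(-32895) + 16631) = -67832/(3*I*√3655 + 16631) = -67832/(16631 + 3*I*√3655)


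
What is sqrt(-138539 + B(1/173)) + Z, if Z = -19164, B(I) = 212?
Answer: -19164 + 7*I*sqrt(2823) ≈ -19164.0 + 371.92*I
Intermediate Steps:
sqrt(-138539 + B(1/173)) + Z = sqrt(-138539 + 212) - 19164 = sqrt(-138327) - 19164 = 7*I*sqrt(2823) - 19164 = -19164 + 7*I*sqrt(2823)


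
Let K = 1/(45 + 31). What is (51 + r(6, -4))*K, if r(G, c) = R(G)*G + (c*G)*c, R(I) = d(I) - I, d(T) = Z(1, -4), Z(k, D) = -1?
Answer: 105/76 ≈ 1.3816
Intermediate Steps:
d(T) = -1
R(I) = -1 - I
r(G, c) = G*c**2 + G*(-1 - G) (r(G, c) = (-1 - G)*G + (c*G)*c = G*(-1 - G) + (G*c)*c = G*(-1 - G) + G*c**2 = G*c**2 + G*(-1 - G))
K = 1/76 ≈ 0.013158
(51 + r(6, -4))*K = (51 + 6*(-1 + (-4)**2 - 1*6))*(1/76) = (51 + 6*(-1 + 16 - 6))*(1/76) = (51 + 6*9)*(1/76) = (51 + 54)*(1/76) = 105*(1/76) = 105/76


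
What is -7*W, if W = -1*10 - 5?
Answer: 105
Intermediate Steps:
W = -15 (W = -10 - 5 = -15)
-7*W = -7*(-15) = 105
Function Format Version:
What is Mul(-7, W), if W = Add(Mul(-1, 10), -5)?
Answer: 105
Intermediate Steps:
W = -15 (W = Add(-10, -5) = -15)
Mul(-7, W) = Mul(-7, -15) = 105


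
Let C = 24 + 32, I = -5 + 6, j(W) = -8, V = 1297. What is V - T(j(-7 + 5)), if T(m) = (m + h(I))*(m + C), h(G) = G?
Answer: 1633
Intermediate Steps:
I = 1
C = 56
T(m) = (1 + m)*(56 + m) (T(m) = (m + 1)*(m + 56) = (1 + m)*(56 + m))
V - T(j(-7 + 5)) = 1297 - (56 + (-8)² + 57*(-8)) = 1297 - (56 + 64 - 456) = 1297 - 1*(-336) = 1297 + 336 = 1633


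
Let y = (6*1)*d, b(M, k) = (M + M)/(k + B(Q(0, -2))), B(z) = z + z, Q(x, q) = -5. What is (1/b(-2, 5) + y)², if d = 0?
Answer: 25/16 ≈ 1.5625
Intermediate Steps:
B(z) = 2*z
b(M, k) = 2*M/(-10 + k) (b(M, k) = (M + M)/(k + 2*(-5)) = (2*M)/(k - 10) = (2*M)/(-10 + k) = 2*M/(-10 + k))
y = 0 (y = (6*1)*0 = 6*0 = 0)
(1/b(-2, 5) + y)² = (1/(2*(-2)/(-10 + 5)) + 0)² = (1/(2*(-2)/(-5)) + 0)² = (1/(2*(-2)*(-⅕)) + 0)² = (1/(⅘) + 0)² = (1*(5/4) + 0)² = (5/4 + 0)² = (5/4)² = 25/16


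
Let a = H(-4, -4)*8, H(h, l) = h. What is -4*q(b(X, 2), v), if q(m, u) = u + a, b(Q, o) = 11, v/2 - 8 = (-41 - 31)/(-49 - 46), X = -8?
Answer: 5504/95 ≈ 57.937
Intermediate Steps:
a = -32 (a = -4*8 = -32)
v = 1664/95 (v = 16 + 2*((-41 - 31)/(-49 - 46)) = 16 + 2*(-72/(-95)) = 16 + 2*(-72*(-1/95)) = 16 + 2*(72/95) = 16 + 144/95 = 1664/95 ≈ 17.516)
q(m, u) = -32 + u (q(m, u) = u - 32 = -32 + u)
-4*q(b(X, 2), v) = -4*(-32 + 1664/95) = -4*(-1376/95) = 5504/95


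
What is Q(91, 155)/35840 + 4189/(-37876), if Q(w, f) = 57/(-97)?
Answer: -3641283413/32918789120 ≈ -0.11061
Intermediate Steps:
Q(w, f) = -57/97 (Q(w, f) = 57*(-1/97) = -57/97)
Q(91, 155)/35840 + 4189/(-37876) = -57/97/35840 + 4189/(-37876) = -57/97*1/35840 + 4189*(-1/37876) = -57/3476480 - 4189/37876 = -3641283413/32918789120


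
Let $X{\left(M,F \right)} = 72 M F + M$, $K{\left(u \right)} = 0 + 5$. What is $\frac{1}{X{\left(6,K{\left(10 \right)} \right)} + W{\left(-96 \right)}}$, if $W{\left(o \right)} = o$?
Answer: $\frac{1}{2070} \approx 0.00048309$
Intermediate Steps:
$K{\left(u \right)} = 5$
$X{\left(M,F \right)} = M + 72 F M$ ($X{\left(M,F \right)} = 72 F M + M = M + 72 F M$)
$\frac{1}{X{\left(6,K{\left(10 \right)} \right)} + W{\left(-96 \right)}} = \frac{1}{6 \left(1 + 72 \cdot 5\right) - 96} = \frac{1}{6 \left(1 + 360\right) - 96} = \frac{1}{6 \cdot 361 - 96} = \frac{1}{2166 - 96} = \frac{1}{2070}$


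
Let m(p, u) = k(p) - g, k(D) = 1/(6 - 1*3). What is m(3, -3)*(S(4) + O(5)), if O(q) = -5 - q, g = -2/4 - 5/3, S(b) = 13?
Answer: 15/2 ≈ 7.5000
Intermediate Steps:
g = -13/6 (g = -2*¼ - 5*⅓ = -½ - 5/3 = -13/6 ≈ -2.1667)
k(D) = ⅓ (k(D) = 1/(6 - 3) = 1/3 = ⅓)
m(p, u) = 5/2 (m(p, u) = ⅓ - 1*(-13/6) = ⅓ + 13/6 = 5/2)
m(3, -3)*(S(4) + O(5)) = 5*(13 + (-5 - 1*5))/2 = 5*(13 + (-5 - 5))/2 = 5*(13 - 10)/2 = (5/2)*3 = 15/2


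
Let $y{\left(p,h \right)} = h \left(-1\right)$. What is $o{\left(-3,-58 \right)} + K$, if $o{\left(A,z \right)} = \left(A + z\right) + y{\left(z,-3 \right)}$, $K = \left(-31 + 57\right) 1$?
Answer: $-32$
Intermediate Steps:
$y{\left(p,h \right)} = - h$
$K = 26$ ($K = 26 \cdot 1 = 26$)
$o{\left(A,z \right)} = 3 + A + z$ ($o{\left(A,z \right)} = \left(A + z\right) - -3 = \left(A + z\right) + 3 = 3 + A + z$)
$o{\left(-3,-58 \right)} + K = \left(3 - 3 - 58\right) + 26 = -58 + 26 = -32$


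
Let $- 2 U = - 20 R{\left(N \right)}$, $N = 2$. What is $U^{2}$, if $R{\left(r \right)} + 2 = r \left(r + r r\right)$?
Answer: $10000$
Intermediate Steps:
$R{\left(r \right)} = -2 + r \left(r + r^{2}\right)$ ($R{\left(r \right)} = -2 + r \left(r + r r\right) = -2 + r \left(r + r^{2}\right)$)
$U = 100$ ($U = - \frac{\left(-20\right) \left(-2 + 2^{2} + 2^{3}\right)}{2} = - \frac{\left(-20\right) \left(-2 + 4 + 8\right)}{2} = - \frac{\left(-20\right) 10}{2} = \left(- \frac{1}{2}\right) \left(-200\right) = 100$)
$U^{2} = 100^{2} = 10000$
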